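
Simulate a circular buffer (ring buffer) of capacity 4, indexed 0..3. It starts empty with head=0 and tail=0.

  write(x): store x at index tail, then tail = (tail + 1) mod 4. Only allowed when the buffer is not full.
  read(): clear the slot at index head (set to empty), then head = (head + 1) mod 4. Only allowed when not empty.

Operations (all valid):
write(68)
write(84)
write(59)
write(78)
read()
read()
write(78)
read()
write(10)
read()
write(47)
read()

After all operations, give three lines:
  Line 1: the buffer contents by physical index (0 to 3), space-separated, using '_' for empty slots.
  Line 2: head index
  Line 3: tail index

write(68): buf=[68 _ _ _], head=0, tail=1, size=1
write(84): buf=[68 84 _ _], head=0, tail=2, size=2
write(59): buf=[68 84 59 _], head=0, tail=3, size=3
write(78): buf=[68 84 59 78], head=0, tail=0, size=4
read(): buf=[_ 84 59 78], head=1, tail=0, size=3
read(): buf=[_ _ 59 78], head=2, tail=0, size=2
write(78): buf=[78 _ 59 78], head=2, tail=1, size=3
read(): buf=[78 _ _ 78], head=3, tail=1, size=2
write(10): buf=[78 10 _ 78], head=3, tail=2, size=3
read(): buf=[78 10 _ _], head=0, tail=2, size=2
write(47): buf=[78 10 47 _], head=0, tail=3, size=3
read(): buf=[_ 10 47 _], head=1, tail=3, size=2

Answer: _ 10 47 _
1
3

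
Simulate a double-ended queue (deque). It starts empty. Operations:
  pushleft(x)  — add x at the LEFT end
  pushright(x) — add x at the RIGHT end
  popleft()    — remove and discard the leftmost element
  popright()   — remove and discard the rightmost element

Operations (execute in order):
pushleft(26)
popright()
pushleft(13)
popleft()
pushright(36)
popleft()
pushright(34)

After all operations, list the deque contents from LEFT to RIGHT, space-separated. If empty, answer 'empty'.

pushleft(26): [26]
popright(): []
pushleft(13): [13]
popleft(): []
pushright(36): [36]
popleft(): []
pushright(34): [34]

Answer: 34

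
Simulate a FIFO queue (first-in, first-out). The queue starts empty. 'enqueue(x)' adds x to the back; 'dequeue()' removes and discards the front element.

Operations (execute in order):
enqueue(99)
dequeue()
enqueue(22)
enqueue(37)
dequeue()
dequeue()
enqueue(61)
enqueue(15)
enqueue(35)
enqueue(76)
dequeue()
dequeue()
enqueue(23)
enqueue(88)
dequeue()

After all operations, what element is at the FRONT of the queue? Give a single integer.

enqueue(99): queue = [99]
dequeue(): queue = []
enqueue(22): queue = [22]
enqueue(37): queue = [22, 37]
dequeue(): queue = [37]
dequeue(): queue = []
enqueue(61): queue = [61]
enqueue(15): queue = [61, 15]
enqueue(35): queue = [61, 15, 35]
enqueue(76): queue = [61, 15, 35, 76]
dequeue(): queue = [15, 35, 76]
dequeue(): queue = [35, 76]
enqueue(23): queue = [35, 76, 23]
enqueue(88): queue = [35, 76, 23, 88]
dequeue(): queue = [76, 23, 88]

Answer: 76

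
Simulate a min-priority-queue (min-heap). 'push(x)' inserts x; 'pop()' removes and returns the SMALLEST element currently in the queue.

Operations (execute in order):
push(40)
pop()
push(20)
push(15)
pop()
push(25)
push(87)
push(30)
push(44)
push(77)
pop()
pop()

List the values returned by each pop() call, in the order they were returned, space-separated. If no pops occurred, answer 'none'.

push(40): heap contents = [40]
pop() → 40: heap contents = []
push(20): heap contents = [20]
push(15): heap contents = [15, 20]
pop() → 15: heap contents = [20]
push(25): heap contents = [20, 25]
push(87): heap contents = [20, 25, 87]
push(30): heap contents = [20, 25, 30, 87]
push(44): heap contents = [20, 25, 30, 44, 87]
push(77): heap contents = [20, 25, 30, 44, 77, 87]
pop() → 20: heap contents = [25, 30, 44, 77, 87]
pop() → 25: heap contents = [30, 44, 77, 87]

Answer: 40 15 20 25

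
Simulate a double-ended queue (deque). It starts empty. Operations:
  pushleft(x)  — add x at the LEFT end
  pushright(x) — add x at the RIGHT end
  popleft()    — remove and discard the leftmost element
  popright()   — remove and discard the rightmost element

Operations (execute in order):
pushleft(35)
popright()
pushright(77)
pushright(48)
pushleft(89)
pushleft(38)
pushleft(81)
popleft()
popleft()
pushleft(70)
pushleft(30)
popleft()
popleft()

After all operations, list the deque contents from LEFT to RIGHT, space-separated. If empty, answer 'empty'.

pushleft(35): [35]
popright(): []
pushright(77): [77]
pushright(48): [77, 48]
pushleft(89): [89, 77, 48]
pushleft(38): [38, 89, 77, 48]
pushleft(81): [81, 38, 89, 77, 48]
popleft(): [38, 89, 77, 48]
popleft(): [89, 77, 48]
pushleft(70): [70, 89, 77, 48]
pushleft(30): [30, 70, 89, 77, 48]
popleft(): [70, 89, 77, 48]
popleft(): [89, 77, 48]

Answer: 89 77 48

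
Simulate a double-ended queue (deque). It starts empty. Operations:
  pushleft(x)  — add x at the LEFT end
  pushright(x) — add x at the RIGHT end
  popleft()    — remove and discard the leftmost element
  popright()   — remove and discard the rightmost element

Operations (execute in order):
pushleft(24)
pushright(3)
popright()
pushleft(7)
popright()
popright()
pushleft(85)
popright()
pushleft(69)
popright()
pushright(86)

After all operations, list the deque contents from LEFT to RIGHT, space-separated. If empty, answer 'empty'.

Answer: 86

Derivation:
pushleft(24): [24]
pushright(3): [24, 3]
popright(): [24]
pushleft(7): [7, 24]
popright(): [7]
popright(): []
pushleft(85): [85]
popright(): []
pushleft(69): [69]
popright(): []
pushright(86): [86]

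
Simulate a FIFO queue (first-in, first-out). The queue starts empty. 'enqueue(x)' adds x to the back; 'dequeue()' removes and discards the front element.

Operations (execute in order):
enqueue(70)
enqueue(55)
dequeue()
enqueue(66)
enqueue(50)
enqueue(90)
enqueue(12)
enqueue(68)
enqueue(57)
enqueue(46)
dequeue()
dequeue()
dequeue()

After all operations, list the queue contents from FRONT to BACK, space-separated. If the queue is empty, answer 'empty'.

enqueue(70): [70]
enqueue(55): [70, 55]
dequeue(): [55]
enqueue(66): [55, 66]
enqueue(50): [55, 66, 50]
enqueue(90): [55, 66, 50, 90]
enqueue(12): [55, 66, 50, 90, 12]
enqueue(68): [55, 66, 50, 90, 12, 68]
enqueue(57): [55, 66, 50, 90, 12, 68, 57]
enqueue(46): [55, 66, 50, 90, 12, 68, 57, 46]
dequeue(): [66, 50, 90, 12, 68, 57, 46]
dequeue(): [50, 90, 12, 68, 57, 46]
dequeue(): [90, 12, 68, 57, 46]

Answer: 90 12 68 57 46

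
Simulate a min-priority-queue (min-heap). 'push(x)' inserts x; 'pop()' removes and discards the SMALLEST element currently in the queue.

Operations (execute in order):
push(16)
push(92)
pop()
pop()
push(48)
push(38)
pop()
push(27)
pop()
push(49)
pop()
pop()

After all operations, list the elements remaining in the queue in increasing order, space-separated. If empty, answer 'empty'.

Answer: empty

Derivation:
push(16): heap contents = [16]
push(92): heap contents = [16, 92]
pop() → 16: heap contents = [92]
pop() → 92: heap contents = []
push(48): heap contents = [48]
push(38): heap contents = [38, 48]
pop() → 38: heap contents = [48]
push(27): heap contents = [27, 48]
pop() → 27: heap contents = [48]
push(49): heap contents = [48, 49]
pop() → 48: heap contents = [49]
pop() → 49: heap contents = []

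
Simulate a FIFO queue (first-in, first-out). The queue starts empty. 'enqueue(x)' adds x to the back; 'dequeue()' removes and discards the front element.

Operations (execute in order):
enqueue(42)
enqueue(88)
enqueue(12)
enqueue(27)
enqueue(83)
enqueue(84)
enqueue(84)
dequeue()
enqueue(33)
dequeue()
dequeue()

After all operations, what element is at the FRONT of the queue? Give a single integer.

enqueue(42): queue = [42]
enqueue(88): queue = [42, 88]
enqueue(12): queue = [42, 88, 12]
enqueue(27): queue = [42, 88, 12, 27]
enqueue(83): queue = [42, 88, 12, 27, 83]
enqueue(84): queue = [42, 88, 12, 27, 83, 84]
enqueue(84): queue = [42, 88, 12, 27, 83, 84, 84]
dequeue(): queue = [88, 12, 27, 83, 84, 84]
enqueue(33): queue = [88, 12, 27, 83, 84, 84, 33]
dequeue(): queue = [12, 27, 83, 84, 84, 33]
dequeue(): queue = [27, 83, 84, 84, 33]

Answer: 27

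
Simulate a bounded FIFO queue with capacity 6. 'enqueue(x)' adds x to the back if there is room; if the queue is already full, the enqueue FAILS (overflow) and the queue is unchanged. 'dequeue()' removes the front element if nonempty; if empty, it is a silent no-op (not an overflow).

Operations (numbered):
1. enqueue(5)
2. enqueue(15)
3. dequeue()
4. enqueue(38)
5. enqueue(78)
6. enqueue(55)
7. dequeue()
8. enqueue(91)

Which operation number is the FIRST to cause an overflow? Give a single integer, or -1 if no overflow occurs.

Answer: -1

Derivation:
1. enqueue(5): size=1
2. enqueue(15): size=2
3. dequeue(): size=1
4. enqueue(38): size=2
5. enqueue(78): size=3
6. enqueue(55): size=4
7. dequeue(): size=3
8. enqueue(91): size=4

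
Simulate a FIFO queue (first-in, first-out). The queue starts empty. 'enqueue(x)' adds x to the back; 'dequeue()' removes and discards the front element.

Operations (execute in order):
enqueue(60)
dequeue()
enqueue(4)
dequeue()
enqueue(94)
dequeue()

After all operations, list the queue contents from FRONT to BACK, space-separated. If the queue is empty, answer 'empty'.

enqueue(60): [60]
dequeue(): []
enqueue(4): [4]
dequeue(): []
enqueue(94): [94]
dequeue(): []

Answer: empty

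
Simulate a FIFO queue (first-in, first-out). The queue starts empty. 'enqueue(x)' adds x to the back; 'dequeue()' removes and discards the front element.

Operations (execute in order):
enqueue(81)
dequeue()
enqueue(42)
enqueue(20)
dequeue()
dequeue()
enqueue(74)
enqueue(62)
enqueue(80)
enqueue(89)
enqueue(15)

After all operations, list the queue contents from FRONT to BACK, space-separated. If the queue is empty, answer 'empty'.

enqueue(81): [81]
dequeue(): []
enqueue(42): [42]
enqueue(20): [42, 20]
dequeue(): [20]
dequeue(): []
enqueue(74): [74]
enqueue(62): [74, 62]
enqueue(80): [74, 62, 80]
enqueue(89): [74, 62, 80, 89]
enqueue(15): [74, 62, 80, 89, 15]

Answer: 74 62 80 89 15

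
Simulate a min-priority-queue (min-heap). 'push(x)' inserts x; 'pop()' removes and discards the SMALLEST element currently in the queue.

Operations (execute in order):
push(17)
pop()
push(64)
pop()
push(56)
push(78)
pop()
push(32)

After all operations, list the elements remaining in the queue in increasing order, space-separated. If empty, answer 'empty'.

Answer: 32 78

Derivation:
push(17): heap contents = [17]
pop() → 17: heap contents = []
push(64): heap contents = [64]
pop() → 64: heap contents = []
push(56): heap contents = [56]
push(78): heap contents = [56, 78]
pop() → 56: heap contents = [78]
push(32): heap contents = [32, 78]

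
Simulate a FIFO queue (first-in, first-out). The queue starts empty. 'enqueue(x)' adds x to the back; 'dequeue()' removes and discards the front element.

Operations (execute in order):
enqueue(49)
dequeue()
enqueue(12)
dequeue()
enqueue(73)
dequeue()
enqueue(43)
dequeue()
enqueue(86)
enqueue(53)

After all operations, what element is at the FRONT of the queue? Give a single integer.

enqueue(49): queue = [49]
dequeue(): queue = []
enqueue(12): queue = [12]
dequeue(): queue = []
enqueue(73): queue = [73]
dequeue(): queue = []
enqueue(43): queue = [43]
dequeue(): queue = []
enqueue(86): queue = [86]
enqueue(53): queue = [86, 53]

Answer: 86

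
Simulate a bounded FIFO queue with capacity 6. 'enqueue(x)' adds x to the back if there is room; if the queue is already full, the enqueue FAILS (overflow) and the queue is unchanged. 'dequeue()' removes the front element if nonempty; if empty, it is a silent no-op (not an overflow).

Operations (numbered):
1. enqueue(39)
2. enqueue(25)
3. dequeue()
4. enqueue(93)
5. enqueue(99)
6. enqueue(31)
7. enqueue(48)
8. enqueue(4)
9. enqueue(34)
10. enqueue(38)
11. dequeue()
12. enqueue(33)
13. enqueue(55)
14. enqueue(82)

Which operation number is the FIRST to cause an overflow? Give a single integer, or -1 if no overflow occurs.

Answer: 9

Derivation:
1. enqueue(39): size=1
2. enqueue(25): size=2
3. dequeue(): size=1
4. enqueue(93): size=2
5. enqueue(99): size=3
6. enqueue(31): size=4
7. enqueue(48): size=5
8. enqueue(4): size=6
9. enqueue(34): size=6=cap → OVERFLOW (fail)
10. enqueue(38): size=6=cap → OVERFLOW (fail)
11. dequeue(): size=5
12. enqueue(33): size=6
13. enqueue(55): size=6=cap → OVERFLOW (fail)
14. enqueue(82): size=6=cap → OVERFLOW (fail)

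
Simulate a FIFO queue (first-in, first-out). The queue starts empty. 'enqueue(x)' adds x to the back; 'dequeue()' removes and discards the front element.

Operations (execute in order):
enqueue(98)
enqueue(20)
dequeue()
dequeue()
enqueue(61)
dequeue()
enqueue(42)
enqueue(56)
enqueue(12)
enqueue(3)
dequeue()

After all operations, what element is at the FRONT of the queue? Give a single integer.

enqueue(98): queue = [98]
enqueue(20): queue = [98, 20]
dequeue(): queue = [20]
dequeue(): queue = []
enqueue(61): queue = [61]
dequeue(): queue = []
enqueue(42): queue = [42]
enqueue(56): queue = [42, 56]
enqueue(12): queue = [42, 56, 12]
enqueue(3): queue = [42, 56, 12, 3]
dequeue(): queue = [56, 12, 3]

Answer: 56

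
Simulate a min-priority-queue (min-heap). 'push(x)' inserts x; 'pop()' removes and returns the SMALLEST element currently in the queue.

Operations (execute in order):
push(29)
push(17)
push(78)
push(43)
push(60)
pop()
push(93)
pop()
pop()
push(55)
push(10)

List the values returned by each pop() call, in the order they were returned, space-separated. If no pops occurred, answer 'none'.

Answer: 17 29 43

Derivation:
push(29): heap contents = [29]
push(17): heap contents = [17, 29]
push(78): heap contents = [17, 29, 78]
push(43): heap contents = [17, 29, 43, 78]
push(60): heap contents = [17, 29, 43, 60, 78]
pop() → 17: heap contents = [29, 43, 60, 78]
push(93): heap contents = [29, 43, 60, 78, 93]
pop() → 29: heap contents = [43, 60, 78, 93]
pop() → 43: heap contents = [60, 78, 93]
push(55): heap contents = [55, 60, 78, 93]
push(10): heap contents = [10, 55, 60, 78, 93]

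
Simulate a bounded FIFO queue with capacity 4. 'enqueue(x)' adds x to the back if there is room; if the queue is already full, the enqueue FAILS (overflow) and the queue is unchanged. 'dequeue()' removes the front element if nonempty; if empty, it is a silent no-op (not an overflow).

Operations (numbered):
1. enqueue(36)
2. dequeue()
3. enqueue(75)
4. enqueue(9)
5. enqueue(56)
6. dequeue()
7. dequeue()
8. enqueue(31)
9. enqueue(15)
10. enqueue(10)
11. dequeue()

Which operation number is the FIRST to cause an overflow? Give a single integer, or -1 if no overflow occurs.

1. enqueue(36): size=1
2. dequeue(): size=0
3. enqueue(75): size=1
4. enqueue(9): size=2
5. enqueue(56): size=3
6. dequeue(): size=2
7. dequeue(): size=1
8. enqueue(31): size=2
9. enqueue(15): size=3
10. enqueue(10): size=4
11. dequeue(): size=3

Answer: -1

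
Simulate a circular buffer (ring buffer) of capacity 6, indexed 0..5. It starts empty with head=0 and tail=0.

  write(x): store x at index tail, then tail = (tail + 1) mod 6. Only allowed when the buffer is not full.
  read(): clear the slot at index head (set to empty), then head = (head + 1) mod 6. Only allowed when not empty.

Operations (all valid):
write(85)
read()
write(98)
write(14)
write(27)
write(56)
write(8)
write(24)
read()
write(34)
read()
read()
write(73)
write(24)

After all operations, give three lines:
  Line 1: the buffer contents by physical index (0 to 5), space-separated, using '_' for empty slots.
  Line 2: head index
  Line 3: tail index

Answer: 24 34 73 24 56 8
4
4

Derivation:
write(85): buf=[85 _ _ _ _ _], head=0, tail=1, size=1
read(): buf=[_ _ _ _ _ _], head=1, tail=1, size=0
write(98): buf=[_ 98 _ _ _ _], head=1, tail=2, size=1
write(14): buf=[_ 98 14 _ _ _], head=1, tail=3, size=2
write(27): buf=[_ 98 14 27 _ _], head=1, tail=4, size=3
write(56): buf=[_ 98 14 27 56 _], head=1, tail=5, size=4
write(8): buf=[_ 98 14 27 56 8], head=1, tail=0, size=5
write(24): buf=[24 98 14 27 56 8], head=1, tail=1, size=6
read(): buf=[24 _ 14 27 56 8], head=2, tail=1, size=5
write(34): buf=[24 34 14 27 56 8], head=2, tail=2, size=6
read(): buf=[24 34 _ 27 56 8], head=3, tail=2, size=5
read(): buf=[24 34 _ _ 56 8], head=4, tail=2, size=4
write(73): buf=[24 34 73 _ 56 8], head=4, tail=3, size=5
write(24): buf=[24 34 73 24 56 8], head=4, tail=4, size=6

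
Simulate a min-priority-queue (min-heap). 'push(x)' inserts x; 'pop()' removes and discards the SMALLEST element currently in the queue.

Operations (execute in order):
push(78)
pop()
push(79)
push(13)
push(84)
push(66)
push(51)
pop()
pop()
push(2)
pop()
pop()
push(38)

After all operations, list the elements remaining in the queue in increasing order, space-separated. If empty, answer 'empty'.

push(78): heap contents = [78]
pop() → 78: heap contents = []
push(79): heap contents = [79]
push(13): heap contents = [13, 79]
push(84): heap contents = [13, 79, 84]
push(66): heap contents = [13, 66, 79, 84]
push(51): heap contents = [13, 51, 66, 79, 84]
pop() → 13: heap contents = [51, 66, 79, 84]
pop() → 51: heap contents = [66, 79, 84]
push(2): heap contents = [2, 66, 79, 84]
pop() → 2: heap contents = [66, 79, 84]
pop() → 66: heap contents = [79, 84]
push(38): heap contents = [38, 79, 84]

Answer: 38 79 84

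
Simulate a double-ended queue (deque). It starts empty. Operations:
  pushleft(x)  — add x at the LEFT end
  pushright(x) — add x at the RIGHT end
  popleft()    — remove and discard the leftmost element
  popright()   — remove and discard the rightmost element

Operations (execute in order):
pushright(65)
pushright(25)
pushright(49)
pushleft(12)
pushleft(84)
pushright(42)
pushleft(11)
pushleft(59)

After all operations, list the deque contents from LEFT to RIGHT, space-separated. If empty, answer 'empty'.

pushright(65): [65]
pushright(25): [65, 25]
pushright(49): [65, 25, 49]
pushleft(12): [12, 65, 25, 49]
pushleft(84): [84, 12, 65, 25, 49]
pushright(42): [84, 12, 65, 25, 49, 42]
pushleft(11): [11, 84, 12, 65, 25, 49, 42]
pushleft(59): [59, 11, 84, 12, 65, 25, 49, 42]

Answer: 59 11 84 12 65 25 49 42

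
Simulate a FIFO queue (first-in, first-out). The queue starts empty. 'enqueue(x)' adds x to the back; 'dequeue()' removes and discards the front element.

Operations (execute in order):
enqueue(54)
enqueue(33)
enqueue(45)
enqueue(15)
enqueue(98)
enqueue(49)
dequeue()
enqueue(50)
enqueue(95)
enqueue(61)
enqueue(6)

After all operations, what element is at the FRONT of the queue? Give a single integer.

enqueue(54): queue = [54]
enqueue(33): queue = [54, 33]
enqueue(45): queue = [54, 33, 45]
enqueue(15): queue = [54, 33, 45, 15]
enqueue(98): queue = [54, 33, 45, 15, 98]
enqueue(49): queue = [54, 33, 45, 15, 98, 49]
dequeue(): queue = [33, 45, 15, 98, 49]
enqueue(50): queue = [33, 45, 15, 98, 49, 50]
enqueue(95): queue = [33, 45, 15, 98, 49, 50, 95]
enqueue(61): queue = [33, 45, 15, 98, 49, 50, 95, 61]
enqueue(6): queue = [33, 45, 15, 98, 49, 50, 95, 61, 6]

Answer: 33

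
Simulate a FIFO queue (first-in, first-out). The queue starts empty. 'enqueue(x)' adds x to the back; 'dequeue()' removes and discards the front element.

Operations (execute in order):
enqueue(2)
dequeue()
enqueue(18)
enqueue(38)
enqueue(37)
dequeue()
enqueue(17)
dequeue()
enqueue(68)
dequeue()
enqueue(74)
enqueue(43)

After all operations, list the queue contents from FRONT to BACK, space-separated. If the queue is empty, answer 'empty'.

Answer: 17 68 74 43

Derivation:
enqueue(2): [2]
dequeue(): []
enqueue(18): [18]
enqueue(38): [18, 38]
enqueue(37): [18, 38, 37]
dequeue(): [38, 37]
enqueue(17): [38, 37, 17]
dequeue(): [37, 17]
enqueue(68): [37, 17, 68]
dequeue(): [17, 68]
enqueue(74): [17, 68, 74]
enqueue(43): [17, 68, 74, 43]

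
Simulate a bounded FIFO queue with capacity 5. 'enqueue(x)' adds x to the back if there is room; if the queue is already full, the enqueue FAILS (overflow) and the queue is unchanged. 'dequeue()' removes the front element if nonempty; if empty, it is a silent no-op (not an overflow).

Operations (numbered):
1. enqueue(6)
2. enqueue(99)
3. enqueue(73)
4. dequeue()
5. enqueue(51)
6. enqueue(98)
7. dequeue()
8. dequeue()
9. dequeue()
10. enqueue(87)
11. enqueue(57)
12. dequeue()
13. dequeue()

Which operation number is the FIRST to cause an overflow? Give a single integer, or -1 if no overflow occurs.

Answer: -1

Derivation:
1. enqueue(6): size=1
2. enqueue(99): size=2
3. enqueue(73): size=3
4. dequeue(): size=2
5. enqueue(51): size=3
6. enqueue(98): size=4
7. dequeue(): size=3
8. dequeue(): size=2
9. dequeue(): size=1
10. enqueue(87): size=2
11. enqueue(57): size=3
12. dequeue(): size=2
13. dequeue(): size=1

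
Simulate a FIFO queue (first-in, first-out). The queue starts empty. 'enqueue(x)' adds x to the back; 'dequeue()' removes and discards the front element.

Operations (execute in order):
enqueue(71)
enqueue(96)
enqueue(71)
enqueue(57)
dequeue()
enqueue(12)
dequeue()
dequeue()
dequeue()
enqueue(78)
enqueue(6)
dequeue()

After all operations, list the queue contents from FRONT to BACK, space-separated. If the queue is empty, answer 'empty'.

enqueue(71): [71]
enqueue(96): [71, 96]
enqueue(71): [71, 96, 71]
enqueue(57): [71, 96, 71, 57]
dequeue(): [96, 71, 57]
enqueue(12): [96, 71, 57, 12]
dequeue(): [71, 57, 12]
dequeue(): [57, 12]
dequeue(): [12]
enqueue(78): [12, 78]
enqueue(6): [12, 78, 6]
dequeue(): [78, 6]

Answer: 78 6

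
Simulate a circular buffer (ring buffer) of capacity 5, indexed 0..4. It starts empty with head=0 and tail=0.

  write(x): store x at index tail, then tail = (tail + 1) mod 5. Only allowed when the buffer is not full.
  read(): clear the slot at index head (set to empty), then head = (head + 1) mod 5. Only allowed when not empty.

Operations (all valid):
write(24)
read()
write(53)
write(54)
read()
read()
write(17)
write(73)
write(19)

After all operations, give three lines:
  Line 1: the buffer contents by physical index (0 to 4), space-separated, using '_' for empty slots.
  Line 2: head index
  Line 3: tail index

write(24): buf=[24 _ _ _ _], head=0, tail=1, size=1
read(): buf=[_ _ _ _ _], head=1, tail=1, size=0
write(53): buf=[_ 53 _ _ _], head=1, tail=2, size=1
write(54): buf=[_ 53 54 _ _], head=1, tail=3, size=2
read(): buf=[_ _ 54 _ _], head=2, tail=3, size=1
read(): buf=[_ _ _ _ _], head=3, tail=3, size=0
write(17): buf=[_ _ _ 17 _], head=3, tail=4, size=1
write(73): buf=[_ _ _ 17 73], head=3, tail=0, size=2
write(19): buf=[19 _ _ 17 73], head=3, tail=1, size=3

Answer: 19 _ _ 17 73
3
1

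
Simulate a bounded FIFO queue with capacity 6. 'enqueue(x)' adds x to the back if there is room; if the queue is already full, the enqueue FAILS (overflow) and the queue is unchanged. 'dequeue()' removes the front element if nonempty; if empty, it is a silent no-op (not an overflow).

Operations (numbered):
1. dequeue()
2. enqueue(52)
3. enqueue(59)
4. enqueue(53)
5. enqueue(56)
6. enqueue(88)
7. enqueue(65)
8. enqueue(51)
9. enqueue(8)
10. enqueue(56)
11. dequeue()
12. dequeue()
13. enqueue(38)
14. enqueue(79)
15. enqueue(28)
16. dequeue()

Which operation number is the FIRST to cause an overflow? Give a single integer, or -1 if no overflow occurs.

Answer: 8

Derivation:
1. dequeue(): empty, no-op, size=0
2. enqueue(52): size=1
3. enqueue(59): size=2
4. enqueue(53): size=3
5. enqueue(56): size=4
6. enqueue(88): size=5
7. enqueue(65): size=6
8. enqueue(51): size=6=cap → OVERFLOW (fail)
9. enqueue(8): size=6=cap → OVERFLOW (fail)
10. enqueue(56): size=6=cap → OVERFLOW (fail)
11. dequeue(): size=5
12. dequeue(): size=4
13. enqueue(38): size=5
14. enqueue(79): size=6
15. enqueue(28): size=6=cap → OVERFLOW (fail)
16. dequeue(): size=5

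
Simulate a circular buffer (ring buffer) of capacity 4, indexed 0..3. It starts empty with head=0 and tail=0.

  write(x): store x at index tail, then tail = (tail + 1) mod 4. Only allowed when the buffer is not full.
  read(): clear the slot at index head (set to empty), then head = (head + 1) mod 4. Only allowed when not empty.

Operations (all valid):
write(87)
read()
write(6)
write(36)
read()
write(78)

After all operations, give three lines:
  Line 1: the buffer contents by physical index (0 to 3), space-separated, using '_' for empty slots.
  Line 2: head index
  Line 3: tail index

Answer: _ _ 36 78
2
0

Derivation:
write(87): buf=[87 _ _ _], head=0, tail=1, size=1
read(): buf=[_ _ _ _], head=1, tail=1, size=0
write(6): buf=[_ 6 _ _], head=1, tail=2, size=1
write(36): buf=[_ 6 36 _], head=1, tail=3, size=2
read(): buf=[_ _ 36 _], head=2, tail=3, size=1
write(78): buf=[_ _ 36 78], head=2, tail=0, size=2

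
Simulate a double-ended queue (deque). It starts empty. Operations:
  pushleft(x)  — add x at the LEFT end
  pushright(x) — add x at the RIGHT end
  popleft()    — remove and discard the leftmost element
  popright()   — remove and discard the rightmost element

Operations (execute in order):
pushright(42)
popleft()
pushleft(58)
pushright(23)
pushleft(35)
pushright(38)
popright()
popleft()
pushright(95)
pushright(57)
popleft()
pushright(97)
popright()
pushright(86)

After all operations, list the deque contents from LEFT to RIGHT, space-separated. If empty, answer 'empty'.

Answer: 23 95 57 86

Derivation:
pushright(42): [42]
popleft(): []
pushleft(58): [58]
pushright(23): [58, 23]
pushleft(35): [35, 58, 23]
pushright(38): [35, 58, 23, 38]
popright(): [35, 58, 23]
popleft(): [58, 23]
pushright(95): [58, 23, 95]
pushright(57): [58, 23, 95, 57]
popleft(): [23, 95, 57]
pushright(97): [23, 95, 57, 97]
popright(): [23, 95, 57]
pushright(86): [23, 95, 57, 86]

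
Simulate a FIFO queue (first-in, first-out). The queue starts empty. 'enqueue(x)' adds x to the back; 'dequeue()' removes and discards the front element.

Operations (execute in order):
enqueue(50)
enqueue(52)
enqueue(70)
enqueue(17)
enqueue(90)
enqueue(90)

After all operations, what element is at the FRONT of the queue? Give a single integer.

enqueue(50): queue = [50]
enqueue(52): queue = [50, 52]
enqueue(70): queue = [50, 52, 70]
enqueue(17): queue = [50, 52, 70, 17]
enqueue(90): queue = [50, 52, 70, 17, 90]
enqueue(90): queue = [50, 52, 70, 17, 90, 90]

Answer: 50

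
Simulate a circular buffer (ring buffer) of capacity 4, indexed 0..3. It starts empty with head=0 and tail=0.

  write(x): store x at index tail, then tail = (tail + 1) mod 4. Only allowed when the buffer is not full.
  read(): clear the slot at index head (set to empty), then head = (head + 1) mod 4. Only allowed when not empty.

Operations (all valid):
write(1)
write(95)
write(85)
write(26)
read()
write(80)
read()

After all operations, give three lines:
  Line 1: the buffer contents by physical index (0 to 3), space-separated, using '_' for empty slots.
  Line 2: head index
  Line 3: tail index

write(1): buf=[1 _ _ _], head=0, tail=1, size=1
write(95): buf=[1 95 _ _], head=0, tail=2, size=2
write(85): buf=[1 95 85 _], head=0, tail=3, size=3
write(26): buf=[1 95 85 26], head=0, tail=0, size=4
read(): buf=[_ 95 85 26], head=1, tail=0, size=3
write(80): buf=[80 95 85 26], head=1, tail=1, size=4
read(): buf=[80 _ 85 26], head=2, tail=1, size=3

Answer: 80 _ 85 26
2
1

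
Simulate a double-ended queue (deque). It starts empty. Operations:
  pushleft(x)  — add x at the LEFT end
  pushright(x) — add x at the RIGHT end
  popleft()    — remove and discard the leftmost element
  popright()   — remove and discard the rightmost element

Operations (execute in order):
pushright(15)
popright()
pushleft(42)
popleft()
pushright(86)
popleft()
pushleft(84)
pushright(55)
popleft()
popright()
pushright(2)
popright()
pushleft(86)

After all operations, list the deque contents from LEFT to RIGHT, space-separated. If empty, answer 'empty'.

Answer: 86

Derivation:
pushright(15): [15]
popright(): []
pushleft(42): [42]
popleft(): []
pushright(86): [86]
popleft(): []
pushleft(84): [84]
pushright(55): [84, 55]
popleft(): [55]
popright(): []
pushright(2): [2]
popright(): []
pushleft(86): [86]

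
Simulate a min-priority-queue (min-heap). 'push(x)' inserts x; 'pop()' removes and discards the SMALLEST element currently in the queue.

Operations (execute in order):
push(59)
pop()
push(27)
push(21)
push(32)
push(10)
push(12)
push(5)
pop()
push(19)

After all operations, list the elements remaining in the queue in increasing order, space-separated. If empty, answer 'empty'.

push(59): heap contents = [59]
pop() → 59: heap contents = []
push(27): heap contents = [27]
push(21): heap contents = [21, 27]
push(32): heap contents = [21, 27, 32]
push(10): heap contents = [10, 21, 27, 32]
push(12): heap contents = [10, 12, 21, 27, 32]
push(5): heap contents = [5, 10, 12, 21, 27, 32]
pop() → 5: heap contents = [10, 12, 21, 27, 32]
push(19): heap contents = [10, 12, 19, 21, 27, 32]

Answer: 10 12 19 21 27 32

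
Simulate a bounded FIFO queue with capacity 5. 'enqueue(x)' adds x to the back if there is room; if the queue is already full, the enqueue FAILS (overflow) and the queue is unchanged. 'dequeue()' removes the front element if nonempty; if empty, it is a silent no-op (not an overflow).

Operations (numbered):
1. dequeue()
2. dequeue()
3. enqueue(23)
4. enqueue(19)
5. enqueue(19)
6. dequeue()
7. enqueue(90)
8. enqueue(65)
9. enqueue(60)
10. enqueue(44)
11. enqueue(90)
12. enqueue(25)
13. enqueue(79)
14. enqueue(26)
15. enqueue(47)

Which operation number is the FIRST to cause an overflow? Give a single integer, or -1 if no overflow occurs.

1. dequeue(): empty, no-op, size=0
2. dequeue(): empty, no-op, size=0
3. enqueue(23): size=1
4. enqueue(19): size=2
5. enqueue(19): size=3
6. dequeue(): size=2
7. enqueue(90): size=3
8. enqueue(65): size=4
9. enqueue(60): size=5
10. enqueue(44): size=5=cap → OVERFLOW (fail)
11. enqueue(90): size=5=cap → OVERFLOW (fail)
12. enqueue(25): size=5=cap → OVERFLOW (fail)
13. enqueue(79): size=5=cap → OVERFLOW (fail)
14. enqueue(26): size=5=cap → OVERFLOW (fail)
15. enqueue(47): size=5=cap → OVERFLOW (fail)

Answer: 10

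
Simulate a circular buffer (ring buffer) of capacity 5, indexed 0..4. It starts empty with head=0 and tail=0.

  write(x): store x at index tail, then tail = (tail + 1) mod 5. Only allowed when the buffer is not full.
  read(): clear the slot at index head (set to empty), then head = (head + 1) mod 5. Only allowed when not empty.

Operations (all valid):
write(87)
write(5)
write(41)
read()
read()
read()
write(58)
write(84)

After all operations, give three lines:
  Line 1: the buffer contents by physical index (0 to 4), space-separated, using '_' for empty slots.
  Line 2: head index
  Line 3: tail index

write(87): buf=[87 _ _ _ _], head=0, tail=1, size=1
write(5): buf=[87 5 _ _ _], head=0, tail=2, size=2
write(41): buf=[87 5 41 _ _], head=0, tail=3, size=3
read(): buf=[_ 5 41 _ _], head=1, tail=3, size=2
read(): buf=[_ _ 41 _ _], head=2, tail=3, size=1
read(): buf=[_ _ _ _ _], head=3, tail=3, size=0
write(58): buf=[_ _ _ 58 _], head=3, tail=4, size=1
write(84): buf=[_ _ _ 58 84], head=3, tail=0, size=2

Answer: _ _ _ 58 84
3
0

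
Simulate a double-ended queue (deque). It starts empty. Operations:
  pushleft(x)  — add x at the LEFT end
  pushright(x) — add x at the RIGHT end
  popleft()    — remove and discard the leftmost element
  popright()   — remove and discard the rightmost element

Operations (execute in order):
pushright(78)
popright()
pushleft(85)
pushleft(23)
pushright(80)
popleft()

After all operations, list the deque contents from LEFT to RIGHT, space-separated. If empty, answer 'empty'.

pushright(78): [78]
popright(): []
pushleft(85): [85]
pushleft(23): [23, 85]
pushright(80): [23, 85, 80]
popleft(): [85, 80]

Answer: 85 80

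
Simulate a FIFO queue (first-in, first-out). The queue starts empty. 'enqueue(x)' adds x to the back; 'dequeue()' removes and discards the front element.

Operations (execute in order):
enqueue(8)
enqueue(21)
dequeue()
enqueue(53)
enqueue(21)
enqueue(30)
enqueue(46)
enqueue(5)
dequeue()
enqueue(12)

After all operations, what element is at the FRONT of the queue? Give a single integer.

Answer: 53

Derivation:
enqueue(8): queue = [8]
enqueue(21): queue = [8, 21]
dequeue(): queue = [21]
enqueue(53): queue = [21, 53]
enqueue(21): queue = [21, 53, 21]
enqueue(30): queue = [21, 53, 21, 30]
enqueue(46): queue = [21, 53, 21, 30, 46]
enqueue(5): queue = [21, 53, 21, 30, 46, 5]
dequeue(): queue = [53, 21, 30, 46, 5]
enqueue(12): queue = [53, 21, 30, 46, 5, 12]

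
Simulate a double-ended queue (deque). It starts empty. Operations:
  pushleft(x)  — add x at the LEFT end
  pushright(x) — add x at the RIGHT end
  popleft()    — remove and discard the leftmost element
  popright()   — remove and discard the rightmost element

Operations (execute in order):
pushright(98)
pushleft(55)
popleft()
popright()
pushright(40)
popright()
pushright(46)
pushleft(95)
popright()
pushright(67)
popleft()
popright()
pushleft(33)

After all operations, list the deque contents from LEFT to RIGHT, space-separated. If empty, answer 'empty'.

Answer: 33

Derivation:
pushright(98): [98]
pushleft(55): [55, 98]
popleft(): [98]
popright(): []
pushright(40): [40]
popright(): []
pushright(46): [46]
pushleft(95): [95, 46]
popright(): [95]
pushright(67): [95, 67]
popleft(): [67]
popright(): []
pushleft(33): [33]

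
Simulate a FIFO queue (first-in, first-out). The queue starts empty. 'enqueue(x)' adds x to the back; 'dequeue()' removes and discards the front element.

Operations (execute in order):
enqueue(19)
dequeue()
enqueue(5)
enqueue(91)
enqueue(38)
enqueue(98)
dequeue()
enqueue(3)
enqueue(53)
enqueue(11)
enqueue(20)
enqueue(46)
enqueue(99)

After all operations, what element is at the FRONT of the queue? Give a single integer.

enqueue(19): queue = [19]
dequeue(): queue = []
enqueue(5): queue = [5]
enqueue(91): queue = [5, 91]
enqueue(38): queue = [5, 91, 38]
enqueue(98): queue = [5, 91, 38, 98]
dequeue(): queue = [91, 38, 98]
enqueue(3): queue = [91, 38, 98, 3]
enqueue(53): queue = [91, 38, 98, 3, 53]
enqueue(11): queue = [91, 38, 98, 3, 53, 11]
enqueue(20): queue = [91, 38, 98, 3, 53, 11, 20]
enqueue(46): queue = [91, 38, 98, 3, 53, 11, 20, 46]
enqueue(99): queue = [91, 38, 98, 3, 53, 11, 20, 46, 99]

Answer: 91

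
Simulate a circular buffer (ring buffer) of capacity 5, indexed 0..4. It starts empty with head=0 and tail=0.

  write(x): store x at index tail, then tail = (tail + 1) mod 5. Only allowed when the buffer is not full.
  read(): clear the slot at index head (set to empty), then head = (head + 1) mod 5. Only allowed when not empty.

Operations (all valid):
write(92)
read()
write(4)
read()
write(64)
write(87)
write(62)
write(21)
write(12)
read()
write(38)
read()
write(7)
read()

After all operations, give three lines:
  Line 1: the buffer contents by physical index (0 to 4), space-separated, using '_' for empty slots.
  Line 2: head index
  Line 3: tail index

write(92): buf=[92 _ _ _ _], head=0, tail=1, size=1
read(): buf=[_ _ _ _ _], head=1, tail=1, size=0
write(4): buf=[_ 4 _ _ _], head=1, tail=2, size=1
read(): buf=[_ _ _ _ _], head=2, tail=2, size=0
write(64): buf=[_ _ 64 _ _], head=2, tail=3, size=1
write(87): buf=[_ _ 64 87 _], head=2, tail=4, size=2
write(62): buf=[_ _ 64 87 62], head=2, tail=0, size=3
write(21): buf=[21 _ 64 87 62], head=2, tail=1, size=4
write(12): buf=[21 12 64 87 62], head=2, tail=2, size=5
read(): buf=[21 12 _ 87 62], head=3, tail=2, size=4
write(38): buf=[21 12 38 87 62], head=3, tail=3, size=5
read(): buf=[21 12 38 _ 62], head=4, tail=3, size=4
write(7): buf=[21 12 38 7 62], head=4, tail=4, size=5
read(): buf=[21 12 38 7 _], head=0, tail=4, size=4

Answer: 21 12 38 7 _
0
4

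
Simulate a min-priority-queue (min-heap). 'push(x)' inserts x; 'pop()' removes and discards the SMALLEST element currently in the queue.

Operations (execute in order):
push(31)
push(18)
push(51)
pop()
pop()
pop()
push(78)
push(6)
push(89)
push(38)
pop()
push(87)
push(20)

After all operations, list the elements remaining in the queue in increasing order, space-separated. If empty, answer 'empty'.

push(31): heap contents = [31]
push(18): heap contents = [18, 31]
push(51): heap contents = [18, 31, 51]
pop() → 18: heap contents = [31, 51]
pop() → 31: heap contents = [51]
pop() → 51: heap contents = []
push(78): heap contents = [78]
push(6): heap contents = [6, 78]
push(89): heap contents = [6, 78, 89]
push(38): heap contents = [6, 38, 78, 89]
pop() → 6: heap contents = [38, 78, 89]
push(87): heap contents = [38, 78, 87, 89]
push(20): heap contents = [20, 38, 78, 87, 89]

Answer: 20 38 78 87 89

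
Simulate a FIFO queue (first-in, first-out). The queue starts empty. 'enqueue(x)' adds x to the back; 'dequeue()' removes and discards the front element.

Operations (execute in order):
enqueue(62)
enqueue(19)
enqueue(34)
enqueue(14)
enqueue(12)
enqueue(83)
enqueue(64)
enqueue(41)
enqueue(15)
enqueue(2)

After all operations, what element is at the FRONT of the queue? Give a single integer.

enqueue(62): queue = [62]
enqueue(19): queue = [62, 19]
enqueue(34): queue = [62, 19, 34]
enqueue(14): queue = [62, 19, 34, 14]
enqueue(12): queue = [62, 19, 34, 14, 12]
enqueue(83): queue = [62, 19, 34, 14, 12, 83]
enqueue(64): queue = [62, 19, 34, 14, 12, 83, 64]
enqueue(41): queue = [62, 19, 34, 14, 12, 83, 64, 41]
enqueue(15): queue = [62, 19, 34, 14, 12, 83, 64, 41, 15]
enqueue(2): queue = [62, 19, 34, 14, 12, 83, 64, 41, 15, 2]

Answer: 62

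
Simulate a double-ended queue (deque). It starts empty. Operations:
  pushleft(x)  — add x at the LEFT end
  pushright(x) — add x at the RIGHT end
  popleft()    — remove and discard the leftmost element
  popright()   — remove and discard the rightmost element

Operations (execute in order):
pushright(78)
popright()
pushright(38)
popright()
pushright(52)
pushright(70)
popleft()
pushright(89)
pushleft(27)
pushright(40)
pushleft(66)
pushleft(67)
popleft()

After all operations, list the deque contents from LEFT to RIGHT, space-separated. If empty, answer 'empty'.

pushright(78): [78]
popright(): []
pushright(38): [38]
popright(): []
pushright(52): [52]
pushright(70): [52, 70]
popleft(): [70]
pushright(89): [70, 89]
pushleft(27): [27, 70, 89]
pushright(40): [27, 70, 89, 40]
pushleft(66): [66, 27, 70, 89, 40]
pushleft(67): [67, 66, 27, 70, 89, 40]
popleft(): [66, 27, 70, 89, 40]

Answer: 66 27 70 89 40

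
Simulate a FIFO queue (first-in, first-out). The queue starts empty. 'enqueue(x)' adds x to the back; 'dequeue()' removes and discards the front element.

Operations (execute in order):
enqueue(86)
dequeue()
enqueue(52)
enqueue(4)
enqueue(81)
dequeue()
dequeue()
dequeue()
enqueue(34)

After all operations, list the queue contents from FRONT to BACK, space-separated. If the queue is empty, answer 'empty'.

Answer: 34

Derivation:
enqueue(86): [86]
dequeue(): []
enqueue(52): [52]
enqueue(4): [52, 4]
enqueue(81): [52, 4, 81]
dequeue(): [4, 81]
dequeue(): [81]
dequeue(): []
enqueue(34): [34]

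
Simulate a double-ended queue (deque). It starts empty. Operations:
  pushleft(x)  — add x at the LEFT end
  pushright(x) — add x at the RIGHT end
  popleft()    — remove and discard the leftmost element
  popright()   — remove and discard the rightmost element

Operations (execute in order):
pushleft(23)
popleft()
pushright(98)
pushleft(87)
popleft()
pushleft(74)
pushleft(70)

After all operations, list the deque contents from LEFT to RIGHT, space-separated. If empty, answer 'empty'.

pushleft(23): [23]
popleft(): []
pushright(98): [98]
pushleft(87): [87, 98]
popleft(): [98]
pushleft(74): [74, 98]
pushleft(70): [70, 74, 98]

Answer: 70 74 98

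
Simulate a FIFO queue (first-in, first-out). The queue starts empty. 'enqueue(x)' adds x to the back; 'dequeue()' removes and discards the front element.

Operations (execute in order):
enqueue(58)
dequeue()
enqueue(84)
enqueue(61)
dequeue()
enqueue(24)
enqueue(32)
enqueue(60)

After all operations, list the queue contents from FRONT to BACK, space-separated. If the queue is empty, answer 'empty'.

enqueue(58): [58]
dequeue(): []
enqueue(84): [84]
enqueue(61): [84, 61]
dequeue(): [61]
enqueue(24): [61, 24]
enqueue(32): [61, 24, 32]
enqueue(60): [61, 24, 32, 60]

Answer: 61 24 32 60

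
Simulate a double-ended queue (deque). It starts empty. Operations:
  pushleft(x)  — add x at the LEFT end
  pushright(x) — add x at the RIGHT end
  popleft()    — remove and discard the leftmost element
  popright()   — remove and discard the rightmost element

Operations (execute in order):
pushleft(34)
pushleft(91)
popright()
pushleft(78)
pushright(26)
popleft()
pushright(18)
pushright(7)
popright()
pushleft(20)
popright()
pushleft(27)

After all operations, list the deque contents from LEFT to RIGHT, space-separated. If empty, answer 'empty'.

pushleft(34): [34]
pushleft(91): [91, 34]
popright(): [91]
pushleft(78): [78, 91]
pushright(26): [78, 91, 26]
popleft(): [91, 26]
pushright(18): [91, 26, 18]
pushright(7): [91, 26, 18, 7]
popright(): [91, 26, 18]
pushleft(20): [20, 91, 26, 18]
popright(): [20, 91, 26]
pushleft(27): [27, 20, 91, 26]

Answer: 27 20 91 26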